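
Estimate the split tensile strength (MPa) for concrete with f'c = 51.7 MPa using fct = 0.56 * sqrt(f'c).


fct = 0.56 * sqrt(51.7)
= 0.56 * 7.19
= 4.027 MPa

4.027


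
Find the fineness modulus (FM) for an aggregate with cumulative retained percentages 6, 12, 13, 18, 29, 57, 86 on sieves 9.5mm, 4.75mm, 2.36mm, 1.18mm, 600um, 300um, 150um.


FM = sum(cumulative % retained) / 100
= 221 / 100
= 2.21

2.21


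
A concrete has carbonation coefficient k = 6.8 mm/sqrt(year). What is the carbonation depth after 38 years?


depth = k * sqrt(t)
= 6.8 * sqrt(38)
= 41.92 mm

41.92


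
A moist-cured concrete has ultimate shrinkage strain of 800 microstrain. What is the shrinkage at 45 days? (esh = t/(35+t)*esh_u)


esh(45) = 45 / (35 + 45) * 800
= 45 / 80 * 800
= 450.0 microstrain

450.0


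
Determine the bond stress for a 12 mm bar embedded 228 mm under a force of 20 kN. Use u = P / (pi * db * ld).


u = P / (pi * db * ld)
= 20 * 1000 / (pi * 12 * 228)
= 2.327 MPa

2.327


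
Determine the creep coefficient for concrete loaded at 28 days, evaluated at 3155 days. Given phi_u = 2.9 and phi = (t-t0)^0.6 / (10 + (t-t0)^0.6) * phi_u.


dt = 3155 - 28 = 3127
phi = 3127^0.6 / (10 + 3127^0.6) * 2.9
= 2.685

2.685


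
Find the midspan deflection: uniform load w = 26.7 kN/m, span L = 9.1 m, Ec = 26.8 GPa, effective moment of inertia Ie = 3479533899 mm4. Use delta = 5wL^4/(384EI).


Convert: L = 9.1 m = 9100 mm, Ec = 26.8 GPa = 26800 MPa
delta = 5 * 26.7 * 9100^4 / (384 * 26800 * 3479533899)
= 25.57 mm

25.57


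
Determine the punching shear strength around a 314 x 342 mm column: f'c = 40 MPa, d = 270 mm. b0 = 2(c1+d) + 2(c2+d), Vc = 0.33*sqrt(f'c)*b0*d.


b0 = 2*(314 + 270) + 2*(342 + 270) = 2392 mm
Vc = 0.33 * sqrt(40) * 2392 * 270 / 1000
= 1347.93 kN

1347.93


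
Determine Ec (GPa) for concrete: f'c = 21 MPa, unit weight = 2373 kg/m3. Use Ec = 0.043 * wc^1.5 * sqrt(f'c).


Ec = 0.043 * 2373^1.5 * sqrt(21) / 1000
= 22.78 GPa

22.78


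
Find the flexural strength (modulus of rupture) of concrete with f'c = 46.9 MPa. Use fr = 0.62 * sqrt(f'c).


fr = 0.62 * sqrt(46.9)
= 4.246 MPa

4.246


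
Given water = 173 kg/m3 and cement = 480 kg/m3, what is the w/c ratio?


w/c = water / cement
w/c = 173 / 480 = 0.36

0.36


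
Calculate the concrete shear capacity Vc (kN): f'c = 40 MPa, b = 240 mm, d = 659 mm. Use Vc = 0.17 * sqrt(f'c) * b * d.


Vc = 0.17 * sqrt(40) * 240 * 659 / 1000
= 170.05 kN

170.05


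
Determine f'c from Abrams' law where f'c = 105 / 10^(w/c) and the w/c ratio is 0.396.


f'c = 105 / 10^0.396
= 105 / 2.489
= 42.19 MPa

42.19


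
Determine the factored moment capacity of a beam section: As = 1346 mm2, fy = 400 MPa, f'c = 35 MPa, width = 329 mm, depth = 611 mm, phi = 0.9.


a = As * fy / (0.85 * f'c * b)
= 1346 * 400 / (0.85 * 35 * 329)
= 55.0075 mm
Mn = As * fy * (d - a/2) / 10^6
= 314.1544 kN-m
phi*Mn = 0.9 * 314.1544 = 282.74 kN-m

282.74


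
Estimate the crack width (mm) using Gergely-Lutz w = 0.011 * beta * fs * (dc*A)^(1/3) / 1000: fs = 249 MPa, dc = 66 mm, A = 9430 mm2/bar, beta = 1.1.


w = 0.011 * beta * fs * (dc * A)^(1/3) / 1000
= 0.011 * 1.1 * 249 * (66 * 9430)^(1/3) / 1000
= 0.257 mm

0.257


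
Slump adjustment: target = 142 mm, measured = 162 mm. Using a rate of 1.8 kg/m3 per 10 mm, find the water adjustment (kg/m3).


Difference = 142 - 162 = -20 mm
Water adjustment = -20 * 1.8 / 10 = -3.6 kg/m3

-3.6


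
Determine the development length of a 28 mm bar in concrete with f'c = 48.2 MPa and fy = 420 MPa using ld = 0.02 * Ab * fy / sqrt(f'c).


Ab = pi * 28^2 / 4 = 615.752 mm2
ld = 0.02 * 615.752 * 420 / sqrt(48.2)
= 745.0 mm

745.0


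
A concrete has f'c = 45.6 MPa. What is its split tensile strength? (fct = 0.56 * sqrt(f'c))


fct = 0.56 * sqrt(45.6)
= 0.56 * 6.753
= 3.782 MPa

3.782


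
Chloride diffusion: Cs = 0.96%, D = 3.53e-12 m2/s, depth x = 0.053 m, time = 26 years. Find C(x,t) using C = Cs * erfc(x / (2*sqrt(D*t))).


t_seconds = 26 * 365.25 * 24 * 3600 = 820497600.0 s
arg = 0.053 / (2 * sqrt(3.53e-12 * 820497600.0))
= 0.4924
erfc(0.4924) = 0.4862
C = 0.96 * 0.4862 = 0.4668%

0.4668


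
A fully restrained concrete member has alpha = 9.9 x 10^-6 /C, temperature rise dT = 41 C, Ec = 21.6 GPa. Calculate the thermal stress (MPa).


sigma = alpha * dT * Ec
= 9.9e-6 * 41 * 21.6 * 1000
= 8.767 MPa

8.767


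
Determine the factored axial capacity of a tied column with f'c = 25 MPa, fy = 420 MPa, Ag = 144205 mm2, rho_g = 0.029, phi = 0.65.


Ast = rho * Ag = 0.029 * 144205 = 4181.945 mm2
phi*Pn = 0.65 * 0.80 * (0.85 * 25 * (144205 - 4181.945) + 420 * 4181.945) / 1000
= 2460.59 kN

2460.59


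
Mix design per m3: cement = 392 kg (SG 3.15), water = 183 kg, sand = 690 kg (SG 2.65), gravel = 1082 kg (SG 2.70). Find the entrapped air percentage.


Vol cement = 392 / (3.15 * 1000) = 0.124444 m3
Vol water = 183 / 1000 = 0.183 m3
Vol sand = 690 / (2.65 * 1000) = 0.260377 m3
Vol gravel = 1082 / (2.70 * 1000) = 0.400741 m3
Total solid + water volume = 0.968563 m3
Air = (1 - 0.968563) * 100 = 3.14%

3.14


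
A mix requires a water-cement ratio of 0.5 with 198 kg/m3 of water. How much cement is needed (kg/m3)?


Cement = water / (w/c)
= 198 / 0.5
= 396.0 kg/m3

396.0


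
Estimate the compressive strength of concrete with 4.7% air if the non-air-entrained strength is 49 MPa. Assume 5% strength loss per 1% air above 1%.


Strength loss = (4.7 - 1) * 5 = 18.5%
f'c = 49 * (1 - 18.5/100)
= 39.93 MPa

39.93


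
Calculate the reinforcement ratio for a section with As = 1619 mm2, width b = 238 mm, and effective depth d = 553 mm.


rho = As / (b * d)
= 1619 / (238 * 553)
= 0.0123

0.0123


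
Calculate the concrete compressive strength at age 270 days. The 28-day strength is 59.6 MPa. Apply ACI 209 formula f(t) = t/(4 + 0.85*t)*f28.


f(270) = 270 / (4 + 0.85 * 270) * 59.6
= 270 / 233.5 * 59.6
= 68.92 MPa

68.92


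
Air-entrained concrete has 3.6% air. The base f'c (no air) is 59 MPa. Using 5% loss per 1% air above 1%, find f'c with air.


Strength loss = (3.6 - 1) * 5 = 13.0%
f'c = 59 * (1 - 13.0/100)
= 51.33 MPa

51.33


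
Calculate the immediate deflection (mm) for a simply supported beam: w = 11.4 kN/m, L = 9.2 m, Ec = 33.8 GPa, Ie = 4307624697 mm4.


Convert: L = 9.2 m = 9200 mm, Ec = 33.8 GPa = 33800 MPa
delta = 5 * 11.4 * 9200^4 / (384 * 33800 * 4307624697)
= 7.3 mm

7.3


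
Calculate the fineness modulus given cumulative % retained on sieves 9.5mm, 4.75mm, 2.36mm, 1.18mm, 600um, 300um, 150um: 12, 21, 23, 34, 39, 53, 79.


FM = sum(cumulative % retained) / 100
= 261 / 100
= 2.61

2.61


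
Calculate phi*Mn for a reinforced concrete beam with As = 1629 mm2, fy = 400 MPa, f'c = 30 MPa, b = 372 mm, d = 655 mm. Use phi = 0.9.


a = As * fy / (0.85 * f'c * b)
= 1629 * 400 / (0.85 * 30 * 372)
= 68.6907 mm
Mn = As * fy * (d - a/2) / 10^6
= 404.4186 kN-m
phi*Mn = 0.9 * 404.4186 = 363.98 kN-m

363.98


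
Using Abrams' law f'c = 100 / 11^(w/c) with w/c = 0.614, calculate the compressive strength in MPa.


f'c = 100 / 11^0.614
= 100 / 4.359
= 22.94 MPa

22.94


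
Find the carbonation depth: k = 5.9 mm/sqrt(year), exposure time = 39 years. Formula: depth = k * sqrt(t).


depth = k * sqrt(t)
= 5.9 * sqrt(39)
= 36.85 mm

36.85


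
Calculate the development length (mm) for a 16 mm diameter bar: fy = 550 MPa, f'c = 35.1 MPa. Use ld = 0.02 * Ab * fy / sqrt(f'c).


Ab = pi * 16^2 / 4 = 201.062 mm2
ld = 0.02 * 201.062 * 550 / sqrt(35.1)
= 373.3 mm

373.3


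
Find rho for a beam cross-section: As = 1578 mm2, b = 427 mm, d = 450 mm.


rho = As / (b * d)
= 1578 / (427 * 450)
= 0.0082

0.0082


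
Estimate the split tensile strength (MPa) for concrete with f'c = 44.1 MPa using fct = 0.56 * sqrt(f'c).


fct = 0.56 * sqrt(44.1)
= 0.56 * 6.641
= 3.719 MPa

3.719


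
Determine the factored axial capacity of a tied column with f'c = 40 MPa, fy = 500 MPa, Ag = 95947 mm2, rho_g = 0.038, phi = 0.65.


Ast = rho * Ag = 0.038 * 95947 = 3645.986 mm2
phi*Pn = 0.65 * 0.80 * (0.85 * 40 * (95947 - 3645.986) + 500 * 3645.986) / 1000
= 2579.84 kN

2579.84


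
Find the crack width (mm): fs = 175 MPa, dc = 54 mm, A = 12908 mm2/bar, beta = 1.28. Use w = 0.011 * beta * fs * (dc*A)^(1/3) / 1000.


w = 0.011 * beta * fs * (dc * A)^(1/3) / 1000
= 0.011 * 1.28 * 175 * (54 * 12908)^(1/3) / 1000
= 0.218 mm

0.218


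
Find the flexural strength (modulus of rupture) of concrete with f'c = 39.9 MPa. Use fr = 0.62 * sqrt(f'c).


fr = 0.62 * sqrt(39.9)
= 3.916 MPa

3.916


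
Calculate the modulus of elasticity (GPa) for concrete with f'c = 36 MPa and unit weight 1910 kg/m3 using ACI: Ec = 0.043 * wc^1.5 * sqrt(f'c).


Ec = 0.043 * 1910^1.5 * sqrt(36) / 1000
= 21.54 GPa

21.54


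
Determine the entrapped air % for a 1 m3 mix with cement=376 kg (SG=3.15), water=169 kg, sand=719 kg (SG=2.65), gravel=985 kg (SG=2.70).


Vol cement = 376 / (3.15 * 1000) = 0.119365 m3
Vol water = 169 / 1000 = 0.169 m3
Vol sand = 719 / (2.65 * 1000) = 0.271321 m3
Vol gravel = 985 / (2.70 * 1000) = 0.364815 m3
Total solid + water volume = 0.924501 m3
Air = (1 - 0.924501) * 100 = 7.55%

7.55


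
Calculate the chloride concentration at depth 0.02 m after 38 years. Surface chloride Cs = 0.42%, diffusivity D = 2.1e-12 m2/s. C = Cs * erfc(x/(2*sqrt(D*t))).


t_seconds = 38 * 365.25 * 24 * 3600 = 1199188800.0 s
arg = 0.02 / (2 * sqrt(2.1e-12 * 1199188800.0))
= 0.1993
erfc(0.1993) = 0.7781
C = 0.42 * 0.7781 = 0.3268%

0.3268


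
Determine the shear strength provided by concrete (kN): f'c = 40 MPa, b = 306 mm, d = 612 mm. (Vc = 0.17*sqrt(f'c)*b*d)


Vc = 0.17 * sqrt(40) * 306 * 612 / 1000
= 201.35 kN

201.35


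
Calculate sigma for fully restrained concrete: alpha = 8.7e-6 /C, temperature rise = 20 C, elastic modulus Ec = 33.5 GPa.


sigma = alpha * dT * Ec
= 8.7e-6 * 20 * 33.5 * 1000
= 5.829 MPa

5.829


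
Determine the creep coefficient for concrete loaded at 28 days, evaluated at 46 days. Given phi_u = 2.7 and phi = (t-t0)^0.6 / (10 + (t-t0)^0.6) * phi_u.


dt = 46 - 28 = 18
phi = 18^0.6 / (10 + 18^0.6) * 2.7
= 0.976

0.976


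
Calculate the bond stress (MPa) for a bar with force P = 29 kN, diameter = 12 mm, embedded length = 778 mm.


u = P / (pi * db * ld)
= 29 * 1000 / (pi * 12 * 778)
= 0.989 MPa

0.989


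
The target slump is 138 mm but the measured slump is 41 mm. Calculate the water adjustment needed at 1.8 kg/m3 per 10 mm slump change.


Difference = 138 - 41 = 97 mm
Water adjustment = 97 * 1.8 / 10 = 17.5 kg/m3

17.5


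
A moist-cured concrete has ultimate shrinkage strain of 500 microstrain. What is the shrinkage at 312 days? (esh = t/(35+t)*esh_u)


esh(312) = 312 / (35 + 312) * 500
= 312 / 347 * 500
= 449.6 microstrain

449.6


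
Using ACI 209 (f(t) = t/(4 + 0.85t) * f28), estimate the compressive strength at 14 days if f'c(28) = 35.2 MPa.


f(14) = 14 / (4 + 0.85 * 14) * 35.2
= 14 / 15.9 * 35.2
= 30.99 MPa

30.99


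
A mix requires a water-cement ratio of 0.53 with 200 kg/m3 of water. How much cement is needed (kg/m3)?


Cement = water / (w/c)
= 200 / 0.53
= 377.4 kg/m3

377.4


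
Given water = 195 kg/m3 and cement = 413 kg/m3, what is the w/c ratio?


w/c = water / cement
w/c = 195 / 413 = 0.472

0.472


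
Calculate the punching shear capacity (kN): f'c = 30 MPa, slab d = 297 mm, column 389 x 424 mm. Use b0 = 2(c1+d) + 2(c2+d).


b0 = 2*(389 + 297) + 2*(424 + 297) = 2814 mm
Vc = 0.33 * sqrt(30) * 2814 * 297 / 1000
= 1510.62 kN

1510.62


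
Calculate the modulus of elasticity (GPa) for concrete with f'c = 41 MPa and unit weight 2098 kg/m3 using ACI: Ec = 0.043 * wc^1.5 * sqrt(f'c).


Ec = 0.043 * 2098^1.5 * sqrt(41) / 1000
= 26.46 GPa

26.46


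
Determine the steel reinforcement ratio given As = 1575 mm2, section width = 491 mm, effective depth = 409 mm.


rho = As / (b * d)
= 1575 / (491 * 409)
= 0.0078

0.0078


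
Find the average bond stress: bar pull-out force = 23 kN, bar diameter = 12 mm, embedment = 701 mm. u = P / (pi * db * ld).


u = P / (pi * db * ld)
= 23 * 1000 / (pi * 12 * 701)
= 0.87 MPa

0.87


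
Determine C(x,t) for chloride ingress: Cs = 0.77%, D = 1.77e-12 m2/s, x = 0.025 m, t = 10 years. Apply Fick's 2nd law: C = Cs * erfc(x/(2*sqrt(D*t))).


t_seconds = 10 * 365.25 * 24 * 3600 = 315576000.0 s
arg = 0.025 / (2 * sqrt(1.77e-12 * 315576000.0))
= 0.5289
erfc(0.5289) = 0.4545
C = 0.77 * 0.4545 = 0.3499%

0.3499


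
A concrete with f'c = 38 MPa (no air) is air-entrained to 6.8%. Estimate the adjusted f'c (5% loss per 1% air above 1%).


Strength loss = (6.8 - 1) * 5 = 29.0%
f'c = 38 * (1 - 29.0/100)
= 26.98 MPa

26.98


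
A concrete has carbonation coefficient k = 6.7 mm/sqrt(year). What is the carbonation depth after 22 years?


depth = k * sqrt(t)
= 6.7 * sqrt(22)
= 31.43 mm

31.43


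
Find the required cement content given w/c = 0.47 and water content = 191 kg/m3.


Cement = water / (w/c)
= 191 / 0.47
= 406.4 kg/m3

406.4


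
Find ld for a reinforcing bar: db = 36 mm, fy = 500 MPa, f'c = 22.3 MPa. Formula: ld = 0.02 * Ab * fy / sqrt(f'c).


Ab = pi * 36^2 / 4 = 1017.876 mm2
ld = 0.02 * 1017.876 * 500 / sqrt(22.3)
= 2155.5 mm

2155.5


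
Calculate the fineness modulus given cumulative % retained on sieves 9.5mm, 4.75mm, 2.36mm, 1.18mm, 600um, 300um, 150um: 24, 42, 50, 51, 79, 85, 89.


FM = sum(cumulative % retained) / 100
= 420 / 100
= 4.2

4.2


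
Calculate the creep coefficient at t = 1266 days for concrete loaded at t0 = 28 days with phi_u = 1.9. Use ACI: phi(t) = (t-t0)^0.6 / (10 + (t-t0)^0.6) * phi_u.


dt = 1266 - 28 = 1238
phi = 1238^0.6 / (10 + 1238^0.6) * 1.9
= 1.667

1.667


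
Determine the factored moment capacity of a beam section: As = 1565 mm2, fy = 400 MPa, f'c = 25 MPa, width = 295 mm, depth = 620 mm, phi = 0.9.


a = As * fy / (0.85 * f'c * b)
= 1565 * 400 / (0.85 * 25 * 295)
= 99.8604 mm
Mn = As * fy * (d - a/2) / 10^6
= 356.8637 kN-m
phi*Mn = 0.9 * 356.8637 = 321.18 kN-m

321.18


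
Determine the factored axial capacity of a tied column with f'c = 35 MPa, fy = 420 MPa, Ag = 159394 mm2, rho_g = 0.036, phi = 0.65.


Ast = rho * Ag = 0.036 * 159394 = 5738.184 mm2
phi*Pn = 0.65 * 0.80 * (0.85 * 35 * (159394 - 5738.184) + 420 * 5738.184) / 1000
= 3630.27 kN

3630.27


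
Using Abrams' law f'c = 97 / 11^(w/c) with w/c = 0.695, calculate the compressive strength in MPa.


f'c = 97 / 11^0.695
= 97 / 5.294
= 18.32 MPa

18.32


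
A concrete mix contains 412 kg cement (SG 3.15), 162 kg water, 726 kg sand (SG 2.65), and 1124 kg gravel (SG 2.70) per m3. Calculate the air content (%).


Vol cement = 412 / (3.15 * 1000) = 0.130794 m3
Vol water = 162 / 1000 = 0.162 m3
Vol sand = 726 / (2.65 * 1000) = 0.273962 m3
Vol gravel = 1124 / (2.70 * 1000) = 0.416296 m3
Total solid + water volume = 0.983052 m3
Air = (1 - 0.983052) * 100 = 1.69%

1.69


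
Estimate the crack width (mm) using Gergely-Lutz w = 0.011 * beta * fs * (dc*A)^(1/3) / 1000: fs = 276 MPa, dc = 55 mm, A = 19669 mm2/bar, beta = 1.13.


w = 0.011 * beta * fs * (dc * A)^(1/3) / 1000
= 0.011 * 1.13 * 276 * (55 * 19669)^(1/3) / 1000
= 0.352 mm

0.352


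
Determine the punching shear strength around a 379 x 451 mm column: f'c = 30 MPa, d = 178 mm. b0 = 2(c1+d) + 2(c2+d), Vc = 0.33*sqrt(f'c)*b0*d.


b0 = 2*(379 + 178) + 2*(451 + 178) = 2372 mm
Vc = 0.33 * sqrt(30) * 2372 * 178 / 1000
= 763.15 kN

763.15


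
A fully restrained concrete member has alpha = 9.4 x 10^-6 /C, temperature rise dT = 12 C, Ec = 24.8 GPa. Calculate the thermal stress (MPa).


sigma = alpha * dT * Ec
= 9.4e-6 * 12 * 24.8 * 1000
= 2.797 MPa

2.797


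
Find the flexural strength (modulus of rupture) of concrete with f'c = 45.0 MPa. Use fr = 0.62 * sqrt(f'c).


fr = 0.62 * sqrt(45.0)
= 4.159 MPa

4.159


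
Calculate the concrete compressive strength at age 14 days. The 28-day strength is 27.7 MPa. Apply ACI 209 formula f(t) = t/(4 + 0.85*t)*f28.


f(14) = 14 / (4 + 0.85 * 14) * 27.7
= 14 / 15.9 * 27.7
= 24.39 MPa

24.39


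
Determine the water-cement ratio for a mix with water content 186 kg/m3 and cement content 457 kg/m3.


w/c = water / cement
w/c = 186 / 457 = 0.407

0.407


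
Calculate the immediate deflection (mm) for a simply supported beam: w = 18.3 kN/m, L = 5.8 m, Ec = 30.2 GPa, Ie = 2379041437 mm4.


Convert: L = 5.8 m = 5800 mm, Ec = 30.2 GPa = 30200 MPa
delta = 5 * 18.3 * 5800^4 / (384 * 30200 * 2379041437)
= 3.75 mm

3.75


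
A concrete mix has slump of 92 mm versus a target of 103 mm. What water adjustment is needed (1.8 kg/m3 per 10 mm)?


Difference = 103 - 92 = 11 mm
Water adjustment = 11 * 1.8 / 10 = 2.0 kg/m3

2.0


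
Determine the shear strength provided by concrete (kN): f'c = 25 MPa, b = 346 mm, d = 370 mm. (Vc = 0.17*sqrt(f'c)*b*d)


Vc = 0.17 * sqrt(25) * 346 * 370 / 1000
= 108.82 kN

108.82


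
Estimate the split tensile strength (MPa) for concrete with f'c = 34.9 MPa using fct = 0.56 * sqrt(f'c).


fct = 0.56 * sqrt(34.9)
= 0.56 * 5.908
= 3.308 MPa

3.308


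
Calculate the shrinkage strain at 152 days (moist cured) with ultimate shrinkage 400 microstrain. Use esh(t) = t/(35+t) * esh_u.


esh(152) = 152 / (35 + 152) * 400
= 152 / 187 * 400
= 325.1 microstrain

325.1


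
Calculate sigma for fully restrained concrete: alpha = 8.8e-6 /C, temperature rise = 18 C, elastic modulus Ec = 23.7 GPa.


sigma = alpha * dT * Ec
= 8.8e-6 * 18 * 23.7 * 1000
= 3.754 MPa

3.754


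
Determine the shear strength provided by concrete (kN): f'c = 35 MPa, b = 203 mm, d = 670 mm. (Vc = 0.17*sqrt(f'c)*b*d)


Vc = 0.17 * sqrt(35) * 203 * 670 / 1000
= 136.79 kN

136.79


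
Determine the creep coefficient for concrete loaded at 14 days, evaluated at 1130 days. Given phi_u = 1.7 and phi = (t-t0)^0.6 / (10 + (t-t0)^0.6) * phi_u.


dt = 1130 - 14 = 1116
phi = 1116^0.6 / (10 + 1116^0.6) * 1.7
= 1.48

1.48


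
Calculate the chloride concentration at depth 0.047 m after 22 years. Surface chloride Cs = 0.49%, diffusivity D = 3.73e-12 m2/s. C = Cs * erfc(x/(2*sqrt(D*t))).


t_seconds = 22 * 365.25 * 24 * 3600 = 694267200.0 s
arg = 0.047 / (2 * sqrt(3.73e-12 * 694267200.0))
= 0.4618
erfc(0.4618) = 0.5137
C = 0.49 * 0.5137 = 0.2517%

0.2517


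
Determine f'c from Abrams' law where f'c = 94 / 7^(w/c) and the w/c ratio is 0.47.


f'c = 94 / 7^0.47
= 94 / 2.496
= 37.66 MPa

37.66


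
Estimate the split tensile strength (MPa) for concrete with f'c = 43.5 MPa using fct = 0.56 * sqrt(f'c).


fct = 0.56 * sqrt(43.5)
= 0.56 * 6.595
= 3.693 MPa

3.693


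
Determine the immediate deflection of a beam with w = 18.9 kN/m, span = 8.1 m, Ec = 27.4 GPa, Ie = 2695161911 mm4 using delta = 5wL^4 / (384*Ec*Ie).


Convert: L = 8.1 m = 8100 mm, Ec = 27.4 GPa = 27400 MPa
delta = 5 * 18.9 * 8100^4 / (384 * 27400 * 2695161911)
= 14.35 mm

14.35


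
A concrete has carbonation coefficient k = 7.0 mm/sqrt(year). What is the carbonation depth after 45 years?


depth = k * sqrt(t)
= 7.0 * sqrt(45)
= 46.96 mm

46.96


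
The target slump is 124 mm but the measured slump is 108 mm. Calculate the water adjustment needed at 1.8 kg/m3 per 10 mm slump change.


Difference = 124 - 108 = 16 mm
Water adjustment = 16 * 1.8 / 10 = 2.9 kg/m3

2.9


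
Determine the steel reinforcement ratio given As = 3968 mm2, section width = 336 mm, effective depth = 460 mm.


rho = As / (b * d)
= 3968 / (336 * 460)
= 0.0257

0.0257


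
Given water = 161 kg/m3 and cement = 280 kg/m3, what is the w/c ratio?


w/c = water / cement
w/c = 161 / 280 = 0.575

0.575


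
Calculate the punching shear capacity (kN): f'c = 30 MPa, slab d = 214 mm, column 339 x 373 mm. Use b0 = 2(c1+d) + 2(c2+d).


b0 = 2*(339 + 214) + 2*(373 + 214) = 2280 mm
Vc = 0.33 * sqrt(30) * 2280 * 214 / 1000
= 881.91 kN

881.91


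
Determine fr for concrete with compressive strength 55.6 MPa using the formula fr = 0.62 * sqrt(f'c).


fr = 0.62 * sqrt(55.6)
= 4.623 MPa

4.623


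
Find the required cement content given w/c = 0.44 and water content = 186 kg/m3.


Cement = water / (w/c)
= 186 / 0.44
= 422.7 kg/m3

422.7


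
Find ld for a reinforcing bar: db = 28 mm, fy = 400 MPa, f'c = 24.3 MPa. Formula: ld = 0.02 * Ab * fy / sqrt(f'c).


Ab = pi * 28^2 / 4 = 615.752 mm2
ld = 0.02 * 615.752 * 400 / sqrt(24.3)
= 999.3 mm

999.3


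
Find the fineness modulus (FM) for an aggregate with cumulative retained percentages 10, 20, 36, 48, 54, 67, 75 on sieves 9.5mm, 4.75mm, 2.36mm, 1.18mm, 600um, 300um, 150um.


FM = sum(cumulative % retained) / 100
= 310 / 100
= 3.1

3.1


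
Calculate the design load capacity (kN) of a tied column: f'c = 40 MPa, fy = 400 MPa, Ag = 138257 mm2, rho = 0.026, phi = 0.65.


Ast = rho * Ag = 0.026 * 138257 = 3594.682 mm2
phi*Pn = 0.65 * 0.80 * (0.85 * 40 * (138257 - 3594.682) + 400 * 3594.682) / 1000
= 3128.52 kN

3128.52


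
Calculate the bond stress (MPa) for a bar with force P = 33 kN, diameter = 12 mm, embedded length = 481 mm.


u = P / (pi * db * ld)
= 33 * 1000 / (pi * 12 * 481)
= 1.82 MPa

1.82


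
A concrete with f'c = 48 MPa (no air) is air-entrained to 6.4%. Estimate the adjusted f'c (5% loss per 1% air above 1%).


Strength loss = (6.4 - 1) * 5 = 27.0%
f'c = 48 * (1 - 27.0/100)
= 35.04 MPa

35.04


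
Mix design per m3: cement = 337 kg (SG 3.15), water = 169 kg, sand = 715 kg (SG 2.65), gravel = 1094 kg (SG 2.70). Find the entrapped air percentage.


Vol cement = 337 / (3.15 * 1000) = 0.106984 m3
Vol water = 169 / 1000 = 0.169 m3
Vol sand = 715 / (2.65 * 1000) = 0.269811 m3
Vol gravel = 1094 / (2.70 * 1000) = 0.405185 m3
Total solid + water volume = 0.950981 m3
Air = (1 - 0.950981) * 100 = 4.9%

4.9


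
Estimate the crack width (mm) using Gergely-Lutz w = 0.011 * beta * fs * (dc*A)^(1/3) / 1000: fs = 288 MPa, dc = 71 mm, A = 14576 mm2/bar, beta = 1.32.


w = 0.011 * beta * fs * (dc * A)^(1/3) / 1000
= 0.011 * 1.32 * 288 * (71 * 14576)^(1/3) / 1000
= 0.423 mm

0.423


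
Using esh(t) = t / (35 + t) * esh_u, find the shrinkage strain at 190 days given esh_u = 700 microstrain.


esh(190) = 190 / (35 + 190) * 700
= 190 / 225 * 700
= 591.1 microstrain

591.1


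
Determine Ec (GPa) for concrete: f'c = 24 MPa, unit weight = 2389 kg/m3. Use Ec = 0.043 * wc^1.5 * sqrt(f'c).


Ec = 0.043 * 2389^1.5 * sqrt(24) / 1000
= 24.6 GPa

24.6


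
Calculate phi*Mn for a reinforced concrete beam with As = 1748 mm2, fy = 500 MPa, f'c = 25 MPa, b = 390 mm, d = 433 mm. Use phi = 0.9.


a = As * fy / (0.85 * f'c * b)
= 1748 * 500 / (0.85 * 25 * 390)
= 105.46 mm
Mn = As * fy * (d - a/2) / 10^6
= 332.356 kN-m
phi*Mn = 0.9 * 332.356 = 299.12 kN-m

299.12


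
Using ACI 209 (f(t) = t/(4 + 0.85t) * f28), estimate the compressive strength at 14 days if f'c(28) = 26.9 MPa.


f(14) = 14 / (4 + 0.85 * 14) * 26.9
= 14 / 15.9 * 26.9
= 23.69 MPa

23.69


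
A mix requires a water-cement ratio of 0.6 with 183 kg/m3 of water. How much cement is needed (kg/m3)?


Cement = water / (w/c)
= 183 / 0.6
= 305.0 kg/m3

305.0


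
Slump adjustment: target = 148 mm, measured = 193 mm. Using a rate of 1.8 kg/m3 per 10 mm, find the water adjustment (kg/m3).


Difference = 148 - 193 = -45 mm
Water adjustment = -45 * 1.8 / 10 = -8.1 kg/m3

-8.1


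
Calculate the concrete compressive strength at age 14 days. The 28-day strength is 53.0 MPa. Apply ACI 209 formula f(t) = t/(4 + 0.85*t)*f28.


f(14) = 14 / (4 + 0.85 * 14) * 53.0
= 14 / 15.9 * 53.0
= 46.67 MPa

46.67


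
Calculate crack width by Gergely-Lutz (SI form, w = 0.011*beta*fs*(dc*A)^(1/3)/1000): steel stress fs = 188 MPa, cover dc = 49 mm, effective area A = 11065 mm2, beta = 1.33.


w = 0.011 * beta * fs * (dc * A)^(1/3) / 1000
= 0.011 * 1.33 * 188 * (49 * 11065)^(1/3) / 1000
= 0.224 mm

0.224


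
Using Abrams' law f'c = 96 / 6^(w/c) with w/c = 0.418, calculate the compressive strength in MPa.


f'c = 96 / 6^0.418
= 96 / 2.115
= 45.39 MPa

45.39


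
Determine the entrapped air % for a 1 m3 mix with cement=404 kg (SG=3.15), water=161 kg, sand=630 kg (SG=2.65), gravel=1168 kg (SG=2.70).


Vol cement = 404 / (3.15 * 1000) = 0.128254 m3
Vol water = 161 / 1000 = 0.161 m3
Vol sand = 630 / (2.65 * 1000) = 0.237736 m3
Vol gravel = 1168 / (2.70 * 1000) = 0.432593 m3
Total solid + water volume = 0.959582 m3
Air = (1 - 0.959582) * 100 = 4.04%

4.04


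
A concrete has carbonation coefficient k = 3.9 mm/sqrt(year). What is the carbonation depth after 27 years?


depth = k * sqrt(t)
= 3.9 * sqrt(27)
= 20.26 mm

20.26


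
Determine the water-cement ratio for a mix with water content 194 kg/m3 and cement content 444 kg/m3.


w/c = water / cement
w/c = 194 / 444 = 0.437

0.437


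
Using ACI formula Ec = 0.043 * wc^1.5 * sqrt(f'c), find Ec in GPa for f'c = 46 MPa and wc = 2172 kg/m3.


Ec = 0.043 * 2172^1.5 * sqrt(46) / 1000
= 29.52 GPa

29.52


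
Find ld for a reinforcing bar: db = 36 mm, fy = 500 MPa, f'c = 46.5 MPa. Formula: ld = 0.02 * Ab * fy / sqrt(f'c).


Ab = pi * 36^2 / 4 = 1017.876 mm2
ld = 0.02 * 1017.876 * 500 / sqrt(46.5)
= 1492.7 mm

1492.7


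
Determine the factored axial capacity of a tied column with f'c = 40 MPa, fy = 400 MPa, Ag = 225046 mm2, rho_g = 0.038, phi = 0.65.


Ast = rho * Ag = 0.038 * 225046 = 8551.748 mm2
phi*Pn = 0.65 * 0.80 * (0.85 * 40 * (225046 - 8551.748) + 400 * 8551.748) / 1000
= 5606.38 kN

5606.38


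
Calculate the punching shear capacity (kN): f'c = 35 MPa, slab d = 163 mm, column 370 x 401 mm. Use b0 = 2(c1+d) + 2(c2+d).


b0 = 2*(370 + 163) + 2*(401 + 163) = 2194 mm
Vc = 0.33 * sqrt(35) * 2194 * 163 / 1000
= 698.19 kN

698.19


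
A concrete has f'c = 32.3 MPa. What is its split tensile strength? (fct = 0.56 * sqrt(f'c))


fct = 0.56 * sqrt(32.3)
= 0.56 * 5.683
= 3.183 MPa

3.183


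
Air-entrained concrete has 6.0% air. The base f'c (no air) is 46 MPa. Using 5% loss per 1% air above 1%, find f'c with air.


Strength loss = (6.0 - 1) * 5 = 25.0%
f'c = 46 * (1 - 25.0/100)
= 34.5 MPa

34.5


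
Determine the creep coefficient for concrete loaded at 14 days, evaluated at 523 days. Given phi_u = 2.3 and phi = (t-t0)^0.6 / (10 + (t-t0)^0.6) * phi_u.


dt = 523 - 14 = 509
phi = 509^0.6 / (10 + 509^0.6) * 2.3
= 1.858

1.858


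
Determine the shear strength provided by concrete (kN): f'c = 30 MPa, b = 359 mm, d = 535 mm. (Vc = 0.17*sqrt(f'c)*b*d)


Vc = 0.17 * sqrt(30) * 359 * 535 / 1000
= 178.84 kN

178.84


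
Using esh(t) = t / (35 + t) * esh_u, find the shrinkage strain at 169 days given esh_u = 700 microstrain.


esh(169) = 169 / (35 + 169) * 700
= 169 / 204 * 700
= 579.9 microstrain

579.9


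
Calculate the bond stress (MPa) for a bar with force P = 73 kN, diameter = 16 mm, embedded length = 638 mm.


u = P / (pi * db * ld)
= 73 * 1000 / (pi * 16 * 638)
= 2.276 MPa

2.276


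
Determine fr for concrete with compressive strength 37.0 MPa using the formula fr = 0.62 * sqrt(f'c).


fr = 0.62 * sqrt(37.0)
= 3.771 MPa

3.771


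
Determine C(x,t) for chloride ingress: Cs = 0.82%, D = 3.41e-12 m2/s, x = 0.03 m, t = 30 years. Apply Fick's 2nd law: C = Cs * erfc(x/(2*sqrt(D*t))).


t_seconds = 30 * 365.25 * 24 * 3600 = 946728000.0 s
arg = 0.03 / (2 * sqrt(3.41e-12 * 946728000.0))
= 0.264
erfc(0.264) = 0.7089
C = 0.82 * 0.7089 = 0.5813%

0.5813


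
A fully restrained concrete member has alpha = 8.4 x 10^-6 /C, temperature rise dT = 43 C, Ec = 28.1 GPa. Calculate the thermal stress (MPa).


sigma = alpha * dT * Ec
= 8.4e-6 * 43 * 28.1 * 1000
= 10.15 MPa

10.15


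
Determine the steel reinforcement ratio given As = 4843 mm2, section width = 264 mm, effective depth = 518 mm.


rho = As / (b * d)
= 4843 / (264 * 518)
= 0.0354

0.0354


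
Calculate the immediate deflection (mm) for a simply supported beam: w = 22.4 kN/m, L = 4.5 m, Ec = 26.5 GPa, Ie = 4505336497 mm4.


Convert: L = 4.5 m = 4500 mm, Ec = 26.5 GPa = 26500 MPa
delta = 5 * 22.4 * 4500^4 / (384 * 26500 * 4505336497)
= 1.0 mm

1.0


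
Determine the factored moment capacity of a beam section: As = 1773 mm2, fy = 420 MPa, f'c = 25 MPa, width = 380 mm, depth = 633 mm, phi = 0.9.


a = As * fy / (0.85 * f'c * b)
= 1773 * 420 / (0.85 * 25 * 380)
= 92.218 mm
Mn = As * fy * (d - a/2) / 10^6
= 437.0343 kN-m
phi*Mn = 0.9 * 437.0343 = 393.33 kN-m

393.33


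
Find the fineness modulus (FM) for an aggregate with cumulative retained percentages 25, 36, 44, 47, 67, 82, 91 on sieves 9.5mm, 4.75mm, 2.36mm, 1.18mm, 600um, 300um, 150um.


FM = sum(cumulative % retained) / 100
= 392 / 100
= 3.92

3.92


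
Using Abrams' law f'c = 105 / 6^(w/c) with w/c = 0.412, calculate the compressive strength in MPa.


f'c = 105 / 6^0.412
= 105 / 2.092
= 50.19 MPa

50.19


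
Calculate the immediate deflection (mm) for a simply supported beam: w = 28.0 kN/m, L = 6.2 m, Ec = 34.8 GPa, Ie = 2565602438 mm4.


Convert: L = 6.2 m = 6200 mm, Ec = 34.8 GPa = 34800 MPa
delta = 5 * 28.0 * 6200^4 / (384 * 34800 * 2565602438)
= 6.03 mm

6.03


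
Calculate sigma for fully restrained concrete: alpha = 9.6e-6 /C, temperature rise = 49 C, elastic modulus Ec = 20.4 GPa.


sigma = alpha * dT * Ec
= 9.6e-6 * 49 * 20.4 * 1000
= 9.596 MPa

9.596


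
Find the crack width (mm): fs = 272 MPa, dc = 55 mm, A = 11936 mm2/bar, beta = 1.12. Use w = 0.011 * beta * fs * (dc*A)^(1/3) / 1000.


w = 0.011 * beta * fs * (dc * A)^(1/3) / 1000
= 0.011 * 1.12 * 272 * (55 * 11936)^(1/3) / 1000
= 0.291 mm

0.291


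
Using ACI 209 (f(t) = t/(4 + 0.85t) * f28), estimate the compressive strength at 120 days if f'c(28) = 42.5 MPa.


f(120) = 120 / (4 + 0.85 * 120) * 42.5
= 120 / 106.0 * 42.5
= 48.11 MPa

48.11


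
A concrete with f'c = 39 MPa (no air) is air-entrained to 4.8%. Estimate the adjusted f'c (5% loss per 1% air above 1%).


Strength loss = (4.8 - 1) * 5 = 19.0%
f'c = 39 * (1 - 19.0/100)
= 31.59 MPa

31.59


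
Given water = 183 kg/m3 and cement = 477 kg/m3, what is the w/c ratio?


w/c = water / cement
w/c = 183 / 477 = 0.384

0.384


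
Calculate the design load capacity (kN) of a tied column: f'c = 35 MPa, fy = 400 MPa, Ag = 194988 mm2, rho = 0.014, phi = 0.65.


Ast = rho * Ag = 0.014 * 194988 = 2729.832 mm2
phi*Pn = 0.65 * 0.80 * (0.85 * 35 * (194988 - 2729.832) + 400 * 2729.832) / 1000
= 3542.04 kN

3542.04


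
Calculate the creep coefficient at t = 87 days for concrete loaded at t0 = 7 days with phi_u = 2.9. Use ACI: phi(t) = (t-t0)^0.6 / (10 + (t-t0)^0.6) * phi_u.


dt = 87 - 7 = 80
phi = 80^0.6 / (10 + 80^0.6) * 2.9
= 1.685

1.685


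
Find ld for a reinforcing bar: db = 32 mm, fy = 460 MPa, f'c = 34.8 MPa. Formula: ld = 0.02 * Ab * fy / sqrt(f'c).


Ab = pi * 32^2 / 4 = 804.248 mm2
ld = 0.02 * 804.248 * 460 / sqrt(34.8)
= 1254.3 mm

1254.3


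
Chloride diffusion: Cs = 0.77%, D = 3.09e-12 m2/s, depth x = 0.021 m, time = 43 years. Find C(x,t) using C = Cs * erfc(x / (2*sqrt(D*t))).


t_seconds = 43 * 365.25 * 24 * 3600 = 1356976800.0 s
arg = 0.021 / (2 * sqrt(3.09e-12 * 1356976800.0))
= 0.1622
erfc(0.1622) = 0.8186
C = 0.77 * 0.8186 = 0.6303%

0.6303


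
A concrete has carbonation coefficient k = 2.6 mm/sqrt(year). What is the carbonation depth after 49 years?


depth = k * sqrt(t)
= 2.6 * sqrt(49)
= 18.2 mm

18.2


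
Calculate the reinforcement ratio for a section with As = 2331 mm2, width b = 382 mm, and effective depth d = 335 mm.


rho = As / (b * d)
= 2331 / (382 * 335)
= 0.0182

0.0182


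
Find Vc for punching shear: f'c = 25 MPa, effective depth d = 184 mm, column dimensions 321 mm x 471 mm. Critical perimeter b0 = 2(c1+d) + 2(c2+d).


b0 = 2*(321 + 184) + 2*(471 + 184) = 2320 mm
Vc = 0.33 * sqrt(25) * 2320 * 184 / 1000
= 704.35 kN

704.35


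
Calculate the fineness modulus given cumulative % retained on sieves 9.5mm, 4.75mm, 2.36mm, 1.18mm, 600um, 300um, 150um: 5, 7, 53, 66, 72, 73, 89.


FM = sum(cumulative % retained) / 100
= 365 / 100
= 3.65

3.65


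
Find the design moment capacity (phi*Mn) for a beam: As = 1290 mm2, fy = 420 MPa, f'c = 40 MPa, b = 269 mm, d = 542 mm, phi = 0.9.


a = As * fy / (0.85 * f'c * b)
= 1290 * 420 / (0.85 * 40 * 269)
= 59.239 mm
Mn = As * fy * (d - a/2) / 10^6
= 277.6078 kN-m
phi*Mn = 0.9 * 277.6078 = 249.85 kN-m

249.85


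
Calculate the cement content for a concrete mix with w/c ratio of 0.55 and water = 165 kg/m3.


Cement = water / (w/c)
= 165 / 0.55
= 300.0 kg/m3

300.0


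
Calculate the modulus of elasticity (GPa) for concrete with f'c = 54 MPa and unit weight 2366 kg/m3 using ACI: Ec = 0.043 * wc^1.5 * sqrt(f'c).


Ec = 0.043 * 2366^1.5 * sqrt(54) / 1000
= 36.37 GPa

36.37


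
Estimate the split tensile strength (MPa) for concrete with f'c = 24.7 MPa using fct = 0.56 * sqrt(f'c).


fct = 0.56 * sqrt(24.7)
= 0.56 * 4.97
= 2.783 MPa

2.783


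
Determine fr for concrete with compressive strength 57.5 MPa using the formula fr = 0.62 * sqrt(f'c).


fr = 0.62 * sqrt(57.5)
= 4.701 MPa

4.701


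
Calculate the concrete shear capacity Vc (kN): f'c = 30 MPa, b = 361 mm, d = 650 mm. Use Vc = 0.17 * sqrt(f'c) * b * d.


Vc = 0.17 * sqrt(30) * 361 * 650 / 1000
= 218.49 kN

218.49


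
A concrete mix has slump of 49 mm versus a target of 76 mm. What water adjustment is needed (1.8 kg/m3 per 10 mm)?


Difference = 76 - 49 = 27 mm
Water adjustment = 27 * 1.8 / 10 = 4.9 kg/m3

4.9


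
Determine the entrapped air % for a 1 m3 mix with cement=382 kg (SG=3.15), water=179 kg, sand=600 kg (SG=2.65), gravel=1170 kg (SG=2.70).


Vol cement = 382 / (3.15 * 1000) = 0.12127 m3
Vol water = 179 / 1000 = 0.179 m3
Vol sand = 600 / (2.65 * 1000) = 0.226415 m3
Vol gravel = 1170 / (2.70 * 1000) = 0.433333 m3
Total solid + water volume = 0.960018 m3
Air = (1 - 0.960018) * 100 = 4.0%

4.0


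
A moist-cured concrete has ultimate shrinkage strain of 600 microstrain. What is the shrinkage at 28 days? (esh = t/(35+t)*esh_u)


esh(28) = 28 / (35 + 28) * 600
= 28 / 63 * 600
= 266.7 microstrain

266.7


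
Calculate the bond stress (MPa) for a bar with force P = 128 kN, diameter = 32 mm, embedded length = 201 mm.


u = P / (pi * db * ld)
= 128 * 1000 / (pi * 32 * 201)
= 6.335 MPa

6.335


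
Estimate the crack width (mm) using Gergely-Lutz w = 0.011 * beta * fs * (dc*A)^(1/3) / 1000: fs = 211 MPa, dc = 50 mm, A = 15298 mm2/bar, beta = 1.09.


w = 0.011 * beta * fs * (dc * A)^(1/3) / 1000
= 0.011 * 1.09 * 211 * (50 * 15298)^(1/3) / 1000
= 0.231 mm

0.231


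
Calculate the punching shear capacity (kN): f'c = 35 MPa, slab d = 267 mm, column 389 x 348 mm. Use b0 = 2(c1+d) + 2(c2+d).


b0 = 2*(389 + 267) + 2*(348 + 267) = 2542 mm
Vc = 0.33 * sqrt(35) * 2542 * 267 / 1000
= 1325.06 kN

1325.06


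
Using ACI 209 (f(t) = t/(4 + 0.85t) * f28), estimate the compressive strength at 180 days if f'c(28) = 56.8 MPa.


f(180) = 180 / (4 + 0.85 * 180) * 56.8
= 180 / 157.0 * 56.8
= 65.12 MPa

65.12


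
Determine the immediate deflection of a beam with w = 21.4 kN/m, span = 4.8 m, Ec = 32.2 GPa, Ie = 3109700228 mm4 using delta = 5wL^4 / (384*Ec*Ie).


Convert: L = 4.8 m = 4800 mm, Ec = 32.2 GPa = 32200 MPa
delta = 5 * 21.4 * 4800^4 / (384 * 32200 * 3109700228)
= 1.48 mm

1.48


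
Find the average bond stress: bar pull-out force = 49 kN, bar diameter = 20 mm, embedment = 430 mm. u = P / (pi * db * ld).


u = P / (pi * db * ld)
= 49 * 1000 / (pi * 20 * 430)
= 1.814 MPa

1.814


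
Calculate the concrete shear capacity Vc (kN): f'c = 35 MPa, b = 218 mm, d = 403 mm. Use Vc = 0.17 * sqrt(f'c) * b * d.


Vc = 0.17 * sqrt(35) * 218 * 403 / 1000
= 88.36 kN

88.36


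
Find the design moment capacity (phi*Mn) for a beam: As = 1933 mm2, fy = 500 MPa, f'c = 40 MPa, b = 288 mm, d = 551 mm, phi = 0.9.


a = As * fy / (0.85 * f'c * b)
= 1933 * 500 / (0.85 * 40 * 288)
= 98.703 mm
Mn = As * fy * (d - a/2) / 10^6
= 484.8433 kN-m
phi*Mn = 0.9 * 484.8433 = 436.36 kN-m

436.36


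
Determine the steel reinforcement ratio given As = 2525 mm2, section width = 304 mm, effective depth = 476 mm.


rho = As / (b * d)
= 2525 / (304 * 476)
= 0.0174

0.0174


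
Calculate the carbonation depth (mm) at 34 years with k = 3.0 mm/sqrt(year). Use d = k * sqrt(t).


depth = k * sqrt(t)
= 3.0 * sqrt(34)
= 17.49 mm

17.49


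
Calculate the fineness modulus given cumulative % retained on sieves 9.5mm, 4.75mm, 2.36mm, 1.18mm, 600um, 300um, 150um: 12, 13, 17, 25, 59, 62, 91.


FM = sum(cumulative % retained) / 100
= 279 / 100
= 2.79

2.79


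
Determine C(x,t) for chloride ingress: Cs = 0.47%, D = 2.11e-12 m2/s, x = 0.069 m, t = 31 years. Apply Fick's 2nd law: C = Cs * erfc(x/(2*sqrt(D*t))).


t_seconds = 31 * 365.25 * 24 * 3600 = 978285600.0 s
arg = 0.069 / (2 * sqrt(2.11e-12 * 978285600.0))
= 0.7594
erfc(0.7594) = 0.2829
C = 0.47 * 0.2829 = 0.1329%

0.1329


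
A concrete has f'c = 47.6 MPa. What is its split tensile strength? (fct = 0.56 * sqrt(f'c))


fct = 0.56 * sqrt(47.6)
= 0.56 * 6.899
= 3.864 MPa

3.864


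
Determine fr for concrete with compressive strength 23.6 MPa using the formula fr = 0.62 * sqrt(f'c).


fr = 0.62 * sqrt(23.6)
= 3.012 MPa

3.012


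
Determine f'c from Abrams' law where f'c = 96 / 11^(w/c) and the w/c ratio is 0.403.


f'c = 96 / 11^0.403
= 96 / 2.628
= 36.52 MPa

36.52


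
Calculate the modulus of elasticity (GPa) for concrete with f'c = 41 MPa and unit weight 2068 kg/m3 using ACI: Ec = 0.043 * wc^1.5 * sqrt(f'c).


Ec = 0.043 * 2068^1.5 * sqrt(41) / 1000
= 25.89 GPa

25.89


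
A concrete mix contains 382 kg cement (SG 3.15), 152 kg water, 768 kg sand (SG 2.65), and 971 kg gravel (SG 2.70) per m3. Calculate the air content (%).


Vol cement = 382 / (3.15 * 1000) = 0.12127 m3
Vol water = 152 / 1000 = 0.152 m3
Vol sand = 768 / (2.65 * 1000) = 0.289811 m3
Vol gravel = 971 / (2.70 * 1000) = 0.35963 m3
Total solid + water volume = 0.922711 m3
Air = (1 - 0.922711) * 100 = 7.73%

7.73


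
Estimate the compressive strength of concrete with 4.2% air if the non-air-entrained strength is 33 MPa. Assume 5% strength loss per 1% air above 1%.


Strength loss = (4.2 - 1) * 5 = 16.0%
f'c = 33 * (1 - 16.0/100)
= 27.72 MPa

27.72


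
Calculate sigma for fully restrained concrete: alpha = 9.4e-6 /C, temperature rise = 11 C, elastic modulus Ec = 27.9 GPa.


sigma = alpha * dT * Ec
= 9.4e-6 * 11 * 27.9 * 1000
= 2.885 MPa

2.885


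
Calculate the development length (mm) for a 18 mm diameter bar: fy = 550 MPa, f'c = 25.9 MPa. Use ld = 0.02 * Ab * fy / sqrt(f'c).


Ab = pi * 18^2 / 4 = 254.469 mm2
ld = 0.02 * 254.469 * 550 / sqrt(25.9)
= 550.0 mm

550.0


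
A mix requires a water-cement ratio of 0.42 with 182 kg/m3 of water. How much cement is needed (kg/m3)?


Cement = water / (w/c)
= 182 / 0.42
= 433.3 kg/m3

433.3


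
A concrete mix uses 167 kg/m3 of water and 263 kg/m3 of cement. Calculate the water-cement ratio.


w/c = water / cement
w/c = 167 / 263 = 0.635

0.635


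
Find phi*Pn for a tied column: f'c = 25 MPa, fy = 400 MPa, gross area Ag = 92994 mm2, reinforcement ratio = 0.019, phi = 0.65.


Ast = rho * Ag = 0.019 * 92994 = 1766.886 mm2
phi*Pn = 0.65 * 0.80 * (0.85 * 25 * (92994 - 1766.886) + 400 * 1766.886) / 1000
= 1375.57 kN

1375.57


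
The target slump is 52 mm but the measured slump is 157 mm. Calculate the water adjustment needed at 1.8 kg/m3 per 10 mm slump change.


Difference = 52 - 157 = -105 mm
Water adjustment = -105 * 1.8 / 10 = -18.9 kg/m3

-18.9


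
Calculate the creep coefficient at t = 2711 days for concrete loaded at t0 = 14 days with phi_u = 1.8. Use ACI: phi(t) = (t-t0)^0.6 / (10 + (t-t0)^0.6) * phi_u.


dt = 2711 - 14 = 2697
phi = 2697^0.6 / (10 + 2697^0.6) * 1.8
= 1.655

1.655
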